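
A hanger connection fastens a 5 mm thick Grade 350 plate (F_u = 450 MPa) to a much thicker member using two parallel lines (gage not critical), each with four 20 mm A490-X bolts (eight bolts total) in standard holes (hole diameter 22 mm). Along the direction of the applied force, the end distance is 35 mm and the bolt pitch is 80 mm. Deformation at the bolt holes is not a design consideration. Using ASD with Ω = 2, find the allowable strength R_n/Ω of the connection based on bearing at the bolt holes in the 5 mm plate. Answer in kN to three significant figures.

486 kN

Per bolt r_n = 1.5 l_c t F_u ≤ 3.0 d t F_u; upper limit = 3.0 × 20 × 5 × 450 / 1000 = 135 kN.
Edge bolt: l_c = 35 − 22/2 = 24 mm → 1.5 × 24 × 5 × 450 / 1000 = 81 → r_n = 81 kN.
Interior bolts: l_c = 80 − 22 = 58 mm → 1.5 × 58 × 5 × 450 / 1000 = 195.8 → r_n = 135 kN.
R_n = 2 × 81 + 6 × 135 = 972 kN.
Allowable strength R_n/Ω = 972 / 2 = 486 kN.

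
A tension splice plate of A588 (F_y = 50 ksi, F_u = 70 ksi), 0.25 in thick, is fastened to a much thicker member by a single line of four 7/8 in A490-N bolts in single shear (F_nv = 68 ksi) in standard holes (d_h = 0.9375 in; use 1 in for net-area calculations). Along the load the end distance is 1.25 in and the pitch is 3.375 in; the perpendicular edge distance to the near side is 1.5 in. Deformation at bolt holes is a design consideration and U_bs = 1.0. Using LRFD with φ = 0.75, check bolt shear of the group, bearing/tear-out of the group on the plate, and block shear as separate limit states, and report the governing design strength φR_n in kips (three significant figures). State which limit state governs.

Bolt shear: A_b = π·0.875²/4 = 0.6013 in²; R_n = 68 × 0.6013 × 4 × 1 = 163.6 kips → 0.75 × 163.6 = 123 kips.
Bearing: edge l_c = 0.7812, r_n = 16.41 kips; interior l_c = 2.438, r_n = 36.75 kips; R_n = 16.41 + 3·36.75 = 126.7 kips → 95 kips.
Block shear: A_gv = 2.844, A_nv = 1.969, A_nt = 0.25 in²; R_n = min(0.6F_uA_nv, 0.6F_yA_gv) + U_bs·F_u·A_nt = 100.2 kips → 75.1 kips.
Block shear governs: 75.1 kips.

75.1 kips (block shear governs)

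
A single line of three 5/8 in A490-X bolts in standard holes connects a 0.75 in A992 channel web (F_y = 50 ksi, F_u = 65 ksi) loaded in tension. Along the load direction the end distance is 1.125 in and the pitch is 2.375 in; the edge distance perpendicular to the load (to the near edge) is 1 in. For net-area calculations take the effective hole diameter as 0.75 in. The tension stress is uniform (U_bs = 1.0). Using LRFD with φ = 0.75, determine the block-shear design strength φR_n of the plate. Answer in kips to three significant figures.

Shear plane L_v = 1.125 + 2·2.375 = 5.875 in; A_gv = 5.875 × 0.75 = 4.406 in².
A_nv = (5.875 − 2.5·0.75) × 0.75 = 3 in².
A_nt = (1 − 0.5·0.75) × 0.75 = 0.4688 in².
0.6 F_u A_nv = 117 kips; 0.6 F_y A_gv = 132.2 kips → shear rupture governs the shear term.
R_n = 117 + 1.0 × 65 × 0.4688 = 147.5 kips.
Design strength φR_n = 0.75 × 147.5 = 111 kips.

111 kips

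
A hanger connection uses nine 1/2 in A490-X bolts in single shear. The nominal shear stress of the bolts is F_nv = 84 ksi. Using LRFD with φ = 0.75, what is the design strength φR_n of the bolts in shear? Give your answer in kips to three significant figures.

111 kips

A_b = π × 0.5² / 4 = 0.1963 in².
R_n = F_nv · A_b · n · n_s = 84 × 0.1963 × 9 × 1 = 148.4 kips.
Design strength φR_n = 0.75 × 148.4 = 111 kips.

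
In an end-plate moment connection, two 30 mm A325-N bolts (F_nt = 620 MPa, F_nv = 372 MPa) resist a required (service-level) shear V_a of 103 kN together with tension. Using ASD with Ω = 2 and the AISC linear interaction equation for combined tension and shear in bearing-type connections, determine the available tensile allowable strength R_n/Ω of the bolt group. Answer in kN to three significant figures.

398 kN

A_b = π·30²/4 = 706.9 mm²; f_rv = 103 × 1000 / (2 × 706.9) = 72.86 MPa.
F'_nt = 1.3 F_nt − (Ω F_nt / F_nv) f_rv = 1.3·620 − (2·620/372)·72.86 = 563.1 MPa, capped at F_nt → F'_nt = 563.1 MPa.
R_n = F'_nt · A_b · n = 563.1 × 706.9 × 2 / 1000 = 796.1 kN.
Allowable strength R_n/Ω = 796.1 / 2 = 398 kN.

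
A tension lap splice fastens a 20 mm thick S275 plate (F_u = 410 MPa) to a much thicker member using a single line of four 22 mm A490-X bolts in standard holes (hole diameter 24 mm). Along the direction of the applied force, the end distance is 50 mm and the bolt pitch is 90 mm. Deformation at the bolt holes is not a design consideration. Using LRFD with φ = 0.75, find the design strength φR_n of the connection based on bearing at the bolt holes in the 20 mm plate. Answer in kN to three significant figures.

1570 kN

Per bolt r_n = 1.5 l_c t F_u ≤ 3.0 d t F_u; upper limit = 3.0 × 22 × 20 × 410 / 1000 = 541.2 kN.
Edge bolt: l_c = 50 − 24/2 = 38 mm → 1.5 × 38 × 20 × 410 / 1000 = 467.4 → r_n = 467.4 kN.
Interior bolts: l_c = 90 − 24 = 66 mm → 1.5 × 66 × 20 × 410 / 1000 = 811.8 → r_n = 541.2 kN.
R_n = 1 × 467.4 + 3 × 541.2 = 2091 kN.
Design strength φR_n = 0.75 × 2091 = 1570 kN.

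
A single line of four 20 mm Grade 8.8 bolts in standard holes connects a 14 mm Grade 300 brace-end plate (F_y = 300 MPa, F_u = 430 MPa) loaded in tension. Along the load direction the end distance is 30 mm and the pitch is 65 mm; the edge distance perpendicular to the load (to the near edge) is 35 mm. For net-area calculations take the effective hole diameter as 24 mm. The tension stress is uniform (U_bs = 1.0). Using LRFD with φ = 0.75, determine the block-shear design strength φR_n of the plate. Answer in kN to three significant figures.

486 kN

Shear plane L_v = 30 + 3·65 = 225 mm; A_gv = 225 × 14 = 3150 mm².
A_nv = (225 − 3.5·24) × 14 = 1974 mm².
A_nt = (35 − 0.5·24) × 14 = 322 mm².
0.6 F_u A_nv = 509.3 kN; 0.6 F_y A_gv = 567 kN → shear rupture governs the shear term.
R_n = 509.3 + 1.0 × 430 × 322 / 1000 = 647.8 kN.
Design strength φR_n = 0.75 × 647.8 = 486 kN.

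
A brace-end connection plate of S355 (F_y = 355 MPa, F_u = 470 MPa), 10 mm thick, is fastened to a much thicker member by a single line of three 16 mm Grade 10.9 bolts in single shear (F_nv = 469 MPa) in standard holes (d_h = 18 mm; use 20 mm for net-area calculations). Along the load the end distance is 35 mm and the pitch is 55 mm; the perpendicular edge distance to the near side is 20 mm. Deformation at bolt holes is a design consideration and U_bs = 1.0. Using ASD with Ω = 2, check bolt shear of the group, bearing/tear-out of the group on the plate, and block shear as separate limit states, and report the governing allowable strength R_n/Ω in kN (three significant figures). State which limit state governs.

141 kN (bolt shear governs)

Bolt shear: A_b = π·16²/4 = 201.1 mm²; R_n = 469 × 201.1 × 3 × 1 / 1000 = 282.9 kN → 282.9 / 2 = 141 kN.
Bearing: edge l_c = 26, r_n = 146.6 kN; interior l_c = 37, r_n = 180.5 kN; R_n = 146.6 + 2·180.5 = 507.6 kN → 254 kN.
Block shear: A_gv = 1450, A_nv = 950, A_nt = 100 mm²; R_n = min(0.6F_uA_nv, 0.6F_yA_gv) + U_bs·F_u·A_nt = 314.9 kN → 157 kN.
Bolt shear governs: 141 kN.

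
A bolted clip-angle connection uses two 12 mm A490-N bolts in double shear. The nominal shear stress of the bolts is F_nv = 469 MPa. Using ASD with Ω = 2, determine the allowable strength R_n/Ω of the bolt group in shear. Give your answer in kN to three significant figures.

A_b = π × 12² / 4 = 113.1 mm².
R_n = F_nv · A_b · n · n_s = 469 × 113.1 × 2 × 2 / 1000 = 212.2 kN.
Allowable strength R_n/Ω = 212.2 / 2 = 106 kN.

106 kN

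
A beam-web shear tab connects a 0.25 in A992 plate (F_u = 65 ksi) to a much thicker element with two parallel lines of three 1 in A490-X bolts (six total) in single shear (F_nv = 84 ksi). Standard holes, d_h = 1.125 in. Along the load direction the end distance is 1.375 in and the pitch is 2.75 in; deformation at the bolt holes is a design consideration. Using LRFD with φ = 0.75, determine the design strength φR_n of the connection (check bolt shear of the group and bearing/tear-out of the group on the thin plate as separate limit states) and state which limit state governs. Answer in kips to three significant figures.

119 kips (bearing governs)

Bolt shear: A_b = π·1²/4 = 0.7854 in²; R_n = 84 × 0.7854 × 6 × 1 = 395.8 kips → 0.75 × 395.8 = 297 kips.
Bearing (1.2 l_c t F_u ≤ 2.4 d t F_u): upper limit = 2.4·1·0.25·65 = 39 kips.
  Edge l_c = 1.375 − 1.125/2 = 0.8125 → r_n = 15.84 kips; interior l_c = 2.75 − 1.125 = 1.625 → r_n = 31.69 kips.
  R_n,bearing = 2·15.84 + 4·31.69 = 158.4 kips → 0.75 × 158.4 = 119 kips.
Bearing governs: 119 kips.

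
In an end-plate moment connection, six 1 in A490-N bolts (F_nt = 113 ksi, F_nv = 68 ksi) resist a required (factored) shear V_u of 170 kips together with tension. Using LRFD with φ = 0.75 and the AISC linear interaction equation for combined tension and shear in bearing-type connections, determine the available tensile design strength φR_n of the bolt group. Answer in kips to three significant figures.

237 kips

A_b = π·1²/4 = 0.7854 in²; f_rv = 170 / (6 × 0.7854) = 36.08 ksi.
F'_nt = 1.3 F_nt − (F_nt / φF_nv) f_rv = 1.3·113 − (113/(0.75·68))·36.08 = 66.97 ksi, capped at F_nt → F'_nt = 66.97 ksi.
R_n = F'_nt · A_b · n = 66.97 × 0.7854 × 6 = 315.6 kips.
Design strength φR_n = 0.75 × 315.6 = 237 kips.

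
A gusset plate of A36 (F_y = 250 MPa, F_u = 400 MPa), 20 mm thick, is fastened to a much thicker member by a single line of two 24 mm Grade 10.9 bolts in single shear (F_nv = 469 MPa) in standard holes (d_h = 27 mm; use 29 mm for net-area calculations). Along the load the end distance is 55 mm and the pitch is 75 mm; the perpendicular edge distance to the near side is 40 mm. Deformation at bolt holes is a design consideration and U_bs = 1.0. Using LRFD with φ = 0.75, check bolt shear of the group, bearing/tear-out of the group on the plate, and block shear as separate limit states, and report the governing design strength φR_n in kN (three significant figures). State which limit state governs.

Bolt shear: A_b = π·24²/4 = 452.4 mm²; R_n = 469 × 452.4 × 2 × 1 / 1000 = 424.3 kN → 0.75 × 424.3 = 318 kN.
Bearing: edge l_c = 41.5, r_n = 398.4 kN; interior l_c = 48, r_n = 460.8 kN; R_n = 398.4 + 1·460.8 = 859.2 kN → 644 kN.
Block shear: A_gv = 2600, A_nv = 1730, A_nt = 510 mm²; R_n = min(0.6F_uA_nv, 0.6F_yA_gv) + U_bs·F_u·A_nt = 594 kN → 446 kN.
Bolt shear governs: 318 kN.

318 kN (bolt shear governs)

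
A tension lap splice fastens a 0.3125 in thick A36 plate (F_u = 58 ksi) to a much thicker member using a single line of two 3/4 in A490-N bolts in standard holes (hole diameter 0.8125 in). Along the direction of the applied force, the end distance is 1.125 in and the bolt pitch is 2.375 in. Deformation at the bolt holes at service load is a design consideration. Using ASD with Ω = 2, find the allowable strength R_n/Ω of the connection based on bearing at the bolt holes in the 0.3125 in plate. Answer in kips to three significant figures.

Per bolt r_n = 1.2 l_c t F_u ≤ 2.4 d t F_u; upper limit = 2.4 × 0.75 × 0.3125 × 58 = 32.62 kips.
Edge bolt: l_c = 1.125 − 0.8125/2 = 0.7188 in → 1.2 × 0.7188 × 0.3125 × 58 = 15.63 → r_n = 15.63 kips.
Interior bolts: l_c = 2.375 − 0.8125 = 1.562 in → 1.2 × 1.562 × 0.3125 × 58 = 33.98 → r_n = 32.62 kips.
R_n = 1 × 15.63 + 1 × 32.62 = 48.26 kips.
Allowable strength R_n/Ω = 48.26 / 2 = 24.1 kips.

24.1 kips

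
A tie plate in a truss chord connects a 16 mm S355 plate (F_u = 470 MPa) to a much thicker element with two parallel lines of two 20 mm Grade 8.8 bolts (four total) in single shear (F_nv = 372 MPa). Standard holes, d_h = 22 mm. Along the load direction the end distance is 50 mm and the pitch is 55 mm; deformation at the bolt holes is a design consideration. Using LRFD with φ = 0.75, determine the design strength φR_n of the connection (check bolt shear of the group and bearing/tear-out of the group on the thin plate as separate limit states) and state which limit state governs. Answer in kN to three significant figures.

Bolt shear: A_b = π·20²/4 = 314.2 mm²; R_n = 372 × 314.2 × 4 × 1 / 1000 = 467.5 kN → 0.75 × 467.5 = 351 kN.
Bearing (1.2 l_c t F_u ≤ 2.4 d t F_u): upper limit = 2.4·20·16·470 / 1000 = 361 kN.
  Edge l_c = 50 − 22/2 = 39 → r_n = 351.9 kN; interior l_c = 55 − 22 = 33 → r_n = 297.8 kN.
  R_n,bearing = 2·351.9 + 2·297.8 = 1299 kN → 0.75 × 1299 = 975 kN.
Bolt shear governs: 351 kN.

351 kN (bolt shear governs)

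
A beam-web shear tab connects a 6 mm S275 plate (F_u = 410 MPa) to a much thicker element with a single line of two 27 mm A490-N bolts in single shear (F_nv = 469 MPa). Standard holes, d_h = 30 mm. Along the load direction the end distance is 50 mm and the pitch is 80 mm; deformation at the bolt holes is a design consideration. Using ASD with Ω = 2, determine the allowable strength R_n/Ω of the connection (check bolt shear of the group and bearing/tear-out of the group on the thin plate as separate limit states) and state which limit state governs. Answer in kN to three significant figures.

Bolt shear: A_b = π·27²/4 = 572.6 mm²; R_n = 469 × 572.6 × 2 × 1 / 1000 = 537.1 kN → 537.1 / 2 = 269 kN.
Bearing (1.2 l_c t F_u ≤ 2.4 d t F_u): upper limit = 2.4·27·6·410 / 1000 = 159.4 kN.
  Edge l_c = 50 − 30/2 = 35 → r_n = 103.3 kN; interior l_c = 80 − 30 = 50 → r_n = 147.6 kN.
  R_n,bearing = 1·103.3 + 1·147.6 = 250.9 kN → 250.9 / 2 = 125 kN.
Bearing governs: 125 kN.

125 kN (bearing governs)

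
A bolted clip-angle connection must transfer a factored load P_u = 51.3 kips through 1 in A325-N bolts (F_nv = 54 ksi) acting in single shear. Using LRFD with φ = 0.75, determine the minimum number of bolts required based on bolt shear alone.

2 bolts

A_b = π·1²/4 = 0.7854 in².
Per-bolt design strength φR_n = 0.75 × 54 × 0.7854 × 1 = 31.81 kips.
n ≥ 51.3 / 31.81 = 1.613 → use 2 bolts.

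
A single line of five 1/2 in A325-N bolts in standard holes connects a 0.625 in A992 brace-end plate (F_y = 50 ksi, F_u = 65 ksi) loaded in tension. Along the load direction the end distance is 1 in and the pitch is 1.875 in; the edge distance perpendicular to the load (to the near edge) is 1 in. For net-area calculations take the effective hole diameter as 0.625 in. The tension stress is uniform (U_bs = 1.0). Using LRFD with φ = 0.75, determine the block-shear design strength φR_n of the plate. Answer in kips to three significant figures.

Shear plane L_v = 1 + 4·1.875 = 8.5 in; A_gv = 8.5 × 0.625 = 5.312 in².
A_nv = (8.5 − 4.5·0.625) × 0.625 = 3.555 in².
A_nt = (1 − 0.5·0.625) × 0.625 = 0.4297 in².
0.6 F_u A_nv = 138.6 kips; 0.6 F_y A_gv = 159.4 kips → shear rupture governs the shear term.
R_n = 138.6 + 1.0 × 65 × 0.4297 = 166.6 kips.
Design strength φR_n = 0.75 × 166.6 = 125 kips.

125 kips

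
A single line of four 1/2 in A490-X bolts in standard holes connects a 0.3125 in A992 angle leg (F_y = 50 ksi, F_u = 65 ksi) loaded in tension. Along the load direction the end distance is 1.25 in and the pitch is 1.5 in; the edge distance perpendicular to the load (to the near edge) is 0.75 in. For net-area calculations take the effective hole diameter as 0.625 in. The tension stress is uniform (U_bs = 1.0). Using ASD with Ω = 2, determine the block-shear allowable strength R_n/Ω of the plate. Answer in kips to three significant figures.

26.2 kips

Shear plane L_v = 1.25 + 3·1.5 = 5.75 in; A_gv = 5.75 × 0.3125 = 1.797 in².
A_nv = (5.75 − 3.5·0.625) × 0.3125 = 1.113 in².
A_nt = (0.75 − 0.5·0.625) × 0.3125 = 0.1367 in².
0.6 F_u A_nv = 43.42 kips; 0.6 F_y A_gv = 53.91 kips → shear rupture governs the shear term.
R_n = 43.42 + 1.0 × 65 × 0.1367 = 52.3 kips.
Allowable strength R_n/Ω = 52.3 / 2 = 26.2 kips.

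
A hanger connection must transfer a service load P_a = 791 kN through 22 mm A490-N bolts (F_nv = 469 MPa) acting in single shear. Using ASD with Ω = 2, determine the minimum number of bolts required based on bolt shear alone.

9 bolts

A_b = π·22²/4 = 380.1 mm².
Per-bolt allowable strength R_n/Ω = 469 × 380.1 × 1 / 1000 / 2 = 89.14 kN.
n ≥ 791 / 89.14 = 8.874 → use 9 bolts.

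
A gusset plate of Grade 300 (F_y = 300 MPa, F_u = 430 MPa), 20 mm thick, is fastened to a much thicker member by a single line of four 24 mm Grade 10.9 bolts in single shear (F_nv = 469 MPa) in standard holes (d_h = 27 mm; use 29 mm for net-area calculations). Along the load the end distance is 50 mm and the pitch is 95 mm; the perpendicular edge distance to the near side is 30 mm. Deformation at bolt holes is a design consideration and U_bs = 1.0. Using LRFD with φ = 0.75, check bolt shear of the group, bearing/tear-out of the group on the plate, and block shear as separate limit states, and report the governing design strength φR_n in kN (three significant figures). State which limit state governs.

Bolt shear: A_b = π·24²/4 = 452.4 mm²; R_n = 469 × 452.4 × 4 × 1 / 1000 = 848.7 kN → 0.75 × 848.7 = 637 kN.
Bearing: edge l_c = 36.5, r_n = 376.7 kN; interior l_c = 68, r_n = 495.4 kN; R_n = 376.7 + 3·495.4 = 1863 kN → 1400 kN.
Block shear: A_gv = 6700, A_nv = 4670, A_nt = 310 mm²; R_n = min(0.6F_uA_nv, 0.6F_yA_gv) + U_bs·F_u·A_nt = 1338 kN → 1000 kN.
Bolt shear governs: 637 kN.

637 kN (bolt shear governs)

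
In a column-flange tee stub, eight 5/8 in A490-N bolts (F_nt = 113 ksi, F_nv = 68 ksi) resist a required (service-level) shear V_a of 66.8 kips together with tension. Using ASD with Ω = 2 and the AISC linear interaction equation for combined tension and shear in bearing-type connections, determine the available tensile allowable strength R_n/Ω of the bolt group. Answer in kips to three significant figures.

69.3 kips

A_b = π·0.625²/4 = 0.3068 in²; f_rv = 66.8 / (8 × 0.3068) = 27.22 ksi.
F'_nt = 1.3 F_nt − (Ω F_nt / F_nv) f_rv = 1.3·113 − (2·113/68)·27.22 = 56.44 ksi, capped at F_nt → F'_nt = 56.44 ksi.
R_n = F'_nt · A_b · n = 56.44 × 0.3068 × 8 = 138.5 kips.
Allowable strength R_n/Ω = 138.5 / 2 = 69.3 kips.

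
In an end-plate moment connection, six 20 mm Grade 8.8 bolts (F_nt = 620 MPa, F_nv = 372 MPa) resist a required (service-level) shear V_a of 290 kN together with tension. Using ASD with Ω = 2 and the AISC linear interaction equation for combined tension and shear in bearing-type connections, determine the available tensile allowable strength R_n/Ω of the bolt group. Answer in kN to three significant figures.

276 kN

A_b = π·20²/4 = 314.2 mm²; f_rv = 290 × 1000 / (6 × 314.2) = 153.8 MPa.
F'_nt = 1.3 F_nt − (Ω F_nt / F_nv) f_rv = 1.3·620 − (2·620/372)·153.8 = 293.2 MPa, capped at F_nt → F'_nt = 293.2 MPa.
R_n = F'_nt · A_b · n = 293.2 × 314.2 × 6 / 1000 = 552.6 kN.
Allowable strength R_n/Ω = 552.6 / 2 = 276 kN.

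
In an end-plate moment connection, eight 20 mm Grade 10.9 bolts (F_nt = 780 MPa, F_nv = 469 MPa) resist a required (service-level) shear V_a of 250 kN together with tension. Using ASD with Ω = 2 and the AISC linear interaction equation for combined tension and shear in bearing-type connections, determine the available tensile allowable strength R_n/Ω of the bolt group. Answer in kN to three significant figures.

A_b = π·20²/4 = 314.2 mm²; f_rv = 250 × 1000 / (8 × 314.2) = 99.47 MPa.
F'_nt = 1.3 F_nt − (Ω F_nt / F_nv) f_rv = 1.3·780 − (2·780/469)·99.47 = 683.1 MPa, capped at F_nt → F'_nt = 683.1 MPa.
R_n = F'_nt · A_b · n = 683.1 × 314.2 × 8 / 1000 = 1717 kN.
Allowable strength R_n/Ω = 1717 / 2 = 858 kN.

858 kN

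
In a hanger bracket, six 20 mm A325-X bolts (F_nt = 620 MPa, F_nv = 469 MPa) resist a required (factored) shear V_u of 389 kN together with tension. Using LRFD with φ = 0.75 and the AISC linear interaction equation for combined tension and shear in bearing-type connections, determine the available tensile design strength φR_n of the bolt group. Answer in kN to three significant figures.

A_b = π·20²/4 = 314.2 mm²; f_rv = 389 × 1000 / (6 × 314.2) = 206.4 MPa.
F'_nt = 1.3 F_nt − (F_nt / φF_nv) f_rv = 1.3·620 − (620/(0.75·469))·206.4 = 442.2 MPa, capped at F_nt → F'_nt = 442.2 MPa.
R_n = F'_nt · A_b · n = 442.2 × 314.2 × 6 / 1000 = 833.6 kN.
Design strength φR_n = 0.75 × 833.6 = 625 kN.

625 kN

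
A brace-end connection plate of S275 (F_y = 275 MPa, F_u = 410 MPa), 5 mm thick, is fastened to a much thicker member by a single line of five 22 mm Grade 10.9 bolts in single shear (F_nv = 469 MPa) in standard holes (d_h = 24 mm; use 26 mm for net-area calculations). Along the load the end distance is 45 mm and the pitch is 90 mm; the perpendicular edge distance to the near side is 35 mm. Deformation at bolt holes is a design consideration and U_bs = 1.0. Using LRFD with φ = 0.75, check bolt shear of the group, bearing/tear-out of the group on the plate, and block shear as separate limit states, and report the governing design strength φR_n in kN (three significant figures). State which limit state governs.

284 kN (block shear governs)

Bolt shear: A_b = π·22²/4 = 380.1 mm²; R_n = 469 × 380.1 × 5 × 1 / 1000 = 891.4 kN → 0.75 × 891.4 = 669 kN.
Bearing: edge l_c = 33, r_n = 81.18 kN; interior l_c = 66, r_n = 108.2 kN; R_n = 81.18 + 4·108.2 = 514.1 kN → 386 kN.
Block shear: A_gv = 2025, A_nv = 1440, A_nt = 110 mm²; R_n = min(0.6F_uA_nv, 0.6F_yA_gv) + U_bs·F_u·A_nt = 379.2 kN → 284 kN.
Block shear governs: 284 kN.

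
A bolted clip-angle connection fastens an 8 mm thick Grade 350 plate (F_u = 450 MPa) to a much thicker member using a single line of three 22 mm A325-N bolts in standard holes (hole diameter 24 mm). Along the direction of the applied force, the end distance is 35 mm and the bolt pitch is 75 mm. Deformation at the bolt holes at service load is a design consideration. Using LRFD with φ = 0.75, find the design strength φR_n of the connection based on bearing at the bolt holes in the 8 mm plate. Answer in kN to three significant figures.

360 kN

Per bolt r_n = 1.2 l_c t F_u ≤ 2.4 d t F_u; upper limit = 2.4 × 22 × 8 × 450 / 1000 = 190.1 kN.
Edge bolt: l_c = 35 − 24/2 = 23 mm → 1.2 × 23 × 8 × 450 / 1000 = 99.36 → r_n = 99.36 kN.
Interior bolts: l_c = 75 − 24 = 51 mm → 1.2 × 51 × 8 × 450 / 1000 = 220.3 → r_n = 190.1 kN.
R_n = 1 × 99.36 + 2 × 190.1 = 479.5 kN.
Design strength φR_n = 0.75 × 479.5 = 360 kN.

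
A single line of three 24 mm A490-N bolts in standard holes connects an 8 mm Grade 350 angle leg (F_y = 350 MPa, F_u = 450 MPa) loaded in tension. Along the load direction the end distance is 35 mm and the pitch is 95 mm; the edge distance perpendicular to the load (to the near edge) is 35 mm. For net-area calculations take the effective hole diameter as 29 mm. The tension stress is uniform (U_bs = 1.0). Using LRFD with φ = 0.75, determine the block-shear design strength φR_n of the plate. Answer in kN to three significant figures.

Shear plane L_v = 35 + 2·95 = 225 mm; A_gv = 225 × 8 = 1800 mm².
A_nv = (225 − 2.5·29) × 8 = 1220 mm².
A_nt = (35 − 0.5·29) × 8 = 164 mm².
0.6 F_u A_nv = 329.4 kN; 0.6 F_y A_gv = 378 kN → shear rupture governs the shear term.
R_n = 329.4 + 1.0 × 450 × 164 / 1000 = 403.2 kN.
Design strength φR_n = 0.75 × 403.2 = 302 kN.

302 kN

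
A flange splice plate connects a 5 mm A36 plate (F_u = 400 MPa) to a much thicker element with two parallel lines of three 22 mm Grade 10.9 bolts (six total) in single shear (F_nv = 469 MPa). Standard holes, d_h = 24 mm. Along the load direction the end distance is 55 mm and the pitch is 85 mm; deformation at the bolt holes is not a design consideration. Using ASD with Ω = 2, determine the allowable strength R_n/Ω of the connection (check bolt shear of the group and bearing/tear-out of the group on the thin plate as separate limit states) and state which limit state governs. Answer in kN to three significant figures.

393 kN (bearing governs)

Bolt shear: A_b = π·22²/4 = 380.1 mm²; R_n = 469 × 380.1 × 6 × 1 / 1000 = 1070 kN → 1070 / 2 = 535 kN.
Bearing (1.5 l_c t F_u ≤ 3.0 d t F_u): upper limit = 3.0·22·5·400 / 1000 = 132 kN.
  Edge l_c = 55 − 24/2 = 43 → r_n = 129 kN; interior l_c = 85 − 24 = 61 → r_n = 132 kN.
  R_n,bearing = 2·129 + 4·132 = 786 kN → 786 / 2 = 393 kN.
Bearing governs: 393 kN.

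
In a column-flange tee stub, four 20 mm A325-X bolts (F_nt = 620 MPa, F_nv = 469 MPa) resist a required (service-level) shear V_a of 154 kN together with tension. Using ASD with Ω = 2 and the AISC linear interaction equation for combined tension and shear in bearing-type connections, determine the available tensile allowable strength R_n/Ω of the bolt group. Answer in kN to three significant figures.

A_b = π·20²/4 = 314.2 mm²; f_rv = 154 × 1000 / (4 × 314.2) = 122.5 MPa.
F'_nt = 1.3 F_nt − (Ω F_nt / F_nv) f_rv = 1.3·620 − (2·620/469)·122.5 = 482 MPa, capped at F_nt → F'_nt = 482 MPa.
R_n = F'_nt · A_b · n = 482 × 314.2 × 4 / 1000 = 605.7 kN.
Allowable strength R_n/Ω = 605.7 / 2 = 303 kN.

303 kN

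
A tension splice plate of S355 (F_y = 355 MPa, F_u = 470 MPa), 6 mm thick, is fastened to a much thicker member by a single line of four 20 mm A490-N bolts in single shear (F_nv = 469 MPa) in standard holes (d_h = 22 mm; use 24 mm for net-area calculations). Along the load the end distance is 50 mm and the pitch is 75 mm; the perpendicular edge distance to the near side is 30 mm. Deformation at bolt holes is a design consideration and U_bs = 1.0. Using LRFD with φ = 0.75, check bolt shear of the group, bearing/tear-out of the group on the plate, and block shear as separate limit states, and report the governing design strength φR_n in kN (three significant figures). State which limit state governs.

Bolt shear: A_b = π·20²/4 = 314.2 mm²; R_n = 469 × 314.2 × 4 × 1 / 1000 = 589.4 kN → 0.75 × 589.4 = 442 kN.
Bearing: edge l_c = 39, r_n = 132 kN; interior l_c = 53, r_n = 135.4 kN; R_n = 132 + 3·135.4 = 538.1 kN → 404 kN.
Block shear: A_gv = 1650, A_nv = 1146, A_nt = 108 mm²; R_n = min(0.6F_uA_nv, 0.6F_yA_gv) + U_bs·F_u·A_nt = 373.9 kN → 280 kN.
Block shear governs: 280 kN.

280 kN (block shear governs)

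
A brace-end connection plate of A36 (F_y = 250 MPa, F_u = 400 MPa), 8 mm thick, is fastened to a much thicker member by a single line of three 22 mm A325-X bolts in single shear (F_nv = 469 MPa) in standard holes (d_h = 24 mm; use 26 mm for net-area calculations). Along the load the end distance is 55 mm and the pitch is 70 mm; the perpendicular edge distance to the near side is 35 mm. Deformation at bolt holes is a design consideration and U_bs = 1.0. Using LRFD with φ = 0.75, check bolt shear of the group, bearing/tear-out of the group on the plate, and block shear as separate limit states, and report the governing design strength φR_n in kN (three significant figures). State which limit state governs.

Bolt shear: A_b = π·22²/4 = 380.1 mm²; R_n = 469 × 380.1 × 3 × 1 / 1000 = 534.8 kN → 0.75 × 534.8 = 401 kN.
Bearing: edge l_c = 43, r_n = 165.1 kN; interior l_c = 46, r_n = 169 kN; R_n = 165.1 + 2·169 = 503 kN → 377 kN.
Block shear: A_gv = 1560, A_nv = 1040, A_nt = 176 mm²; R_n = min(0.6F_uA_nv, 0.6F_yA_gv) + U_bs·F_u·A_nt = 304.4 kN → 228 kN.
Block shear governs: 228 kN.

228 kN (block shear governs)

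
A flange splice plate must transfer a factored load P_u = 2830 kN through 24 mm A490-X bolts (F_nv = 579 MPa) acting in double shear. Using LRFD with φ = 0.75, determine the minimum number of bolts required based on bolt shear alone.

8 bolts

A_b = π·24²/4 = 452.4 mm².
Per-bolt design strength φR_n = 0.75 × 579 × 452.4 × 2 / 1000 = 392.9 kN.
n ≥ 2830 / 392.9 = 7.203 → use 8 bolts.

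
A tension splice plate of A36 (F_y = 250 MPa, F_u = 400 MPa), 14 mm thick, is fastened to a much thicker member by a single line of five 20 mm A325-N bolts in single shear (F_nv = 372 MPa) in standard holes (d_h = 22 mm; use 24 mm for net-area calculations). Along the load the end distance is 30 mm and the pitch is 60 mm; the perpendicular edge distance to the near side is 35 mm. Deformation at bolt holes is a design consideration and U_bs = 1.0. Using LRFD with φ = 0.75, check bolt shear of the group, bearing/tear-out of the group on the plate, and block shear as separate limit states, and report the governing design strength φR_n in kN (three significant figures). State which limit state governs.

Bolt shear: A_b = π·20²/4 = 314.2 mm²; R_n = 372 × 314.2 × 5 × 1 / 1000 = 584.3 kN → 0.75 × 584.3 = 438 kN.
Bearing: edge l_c = 19, r_n = 127.7 kN; interior l_c = 38, r_n = 255.4 kN; R_n = 127.7 + 4·255.4 = 1149 kN → 862 kN.
Block shear: A_gv = 3780, A_nv = 2268, A_nt = 322 mm²; R_n = min(0.6F_uA_nv, 0.6F_yA_gv) + U_bs·F_u·A_nt = 673.1 kN → 505 kN.
Bolt shear governs: 438 kN.

438 kN (bolt shear governs)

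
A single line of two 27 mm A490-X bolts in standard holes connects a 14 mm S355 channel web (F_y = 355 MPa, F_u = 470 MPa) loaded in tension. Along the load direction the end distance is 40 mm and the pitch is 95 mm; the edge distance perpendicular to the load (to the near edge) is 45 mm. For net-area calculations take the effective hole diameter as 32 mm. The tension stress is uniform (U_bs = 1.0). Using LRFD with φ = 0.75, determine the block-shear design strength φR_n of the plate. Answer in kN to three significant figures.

401 kN

Shear plane L_v = 40 + 1·95 = 135 mm; A_gv = 135 × 14 = 1890 mm².
A_nv = (135 − 1.5·32) × 14 = 1218 mm².
A_nt = (45 − 0.5·32) × 14 = 406 mm².
0.6 F_u A_nv = 343.5 kN; 0.6 F_y A_gv = 402.6 kN → shear rupture governs the shear term.
R_n = 343.5 + 1.0 × 470 × 406 / 1000 = 534.3 kN.
Design strength φR_n = 0.75 × 534.3 = 401 kN.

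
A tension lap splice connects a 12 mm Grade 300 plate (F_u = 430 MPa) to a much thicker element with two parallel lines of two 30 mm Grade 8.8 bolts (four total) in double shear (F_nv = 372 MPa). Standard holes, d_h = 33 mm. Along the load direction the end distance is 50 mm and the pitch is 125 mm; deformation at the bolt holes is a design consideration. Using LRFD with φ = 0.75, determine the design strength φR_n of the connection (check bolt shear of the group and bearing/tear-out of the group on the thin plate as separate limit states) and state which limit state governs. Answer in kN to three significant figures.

868 kN (bearing governs)

Bolt shear: A_b = π·30²/4 = 706.9 mm²; R_n = 372 × 706.9 × 4 × 2 / 1000 = 2104 kN → 0.75 × 2104 = 1580 kN.
Bearing (1.2 l_c t F_u ≤ 2.4 d t F_u): upper limit = 2.4·30·12·430 / 1000 = 371.5 kN.
  Edge l_c = 50 − 33/2 = 33.5 → r_n = 207.4 kN; interior l_c = 125 − 33 = 92 → r_n = 371.5 kN.
  R_n,bearing = 2·207.4 + 2·371.5 = 1158 kN → 0.75 × 1158 = 868 kN.
Bearing governs: 868 kN.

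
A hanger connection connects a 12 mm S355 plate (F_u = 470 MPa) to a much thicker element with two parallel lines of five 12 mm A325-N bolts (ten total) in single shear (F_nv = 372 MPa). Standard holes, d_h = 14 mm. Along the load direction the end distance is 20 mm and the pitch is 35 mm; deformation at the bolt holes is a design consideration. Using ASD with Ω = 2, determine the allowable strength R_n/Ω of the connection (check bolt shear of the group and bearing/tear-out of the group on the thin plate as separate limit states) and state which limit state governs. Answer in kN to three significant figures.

210 kN (bolt shear governs)

Bolt shear: A_b = π·12²/4 = 113.1 mm²; R_n = 372 × 113.1 × 10 × 1 / 1000 = 420.7 kN → 420.7 / 2 = 210 kN.
Bearing (1.2 l_c t F_u ≤ 2.4 d t F_u): upper limit = 2.4·12·12·470 / 1000 = 162.4 kN.
  Edge l_c = 20 − 14/2 = 13 → r_n = 87.98 kN; interior l_c = 35 − 14 = 21 → r_n = 142.1 kN.
  R_n,bearing = 2·87.98 + 8·142.1 = 1313 kN → 1313 / 2 = 656 kN.
Bolt shear governs: 210 kN.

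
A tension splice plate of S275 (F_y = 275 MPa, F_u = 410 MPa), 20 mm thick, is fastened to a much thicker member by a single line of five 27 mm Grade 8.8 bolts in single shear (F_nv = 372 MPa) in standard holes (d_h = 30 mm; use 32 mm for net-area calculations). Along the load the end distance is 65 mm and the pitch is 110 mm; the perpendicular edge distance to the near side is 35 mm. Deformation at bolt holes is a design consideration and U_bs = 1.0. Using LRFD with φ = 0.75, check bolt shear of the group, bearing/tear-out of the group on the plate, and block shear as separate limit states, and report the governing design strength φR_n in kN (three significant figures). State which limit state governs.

799 kN (bolt shear governs)

Bolt shear: A_b = π·27²/4 = 572.6 mm²; R_n = 372 × 572.6 × 5 × 1 / 1000 = 1065 kN → 0.75 × 1065 = 799 kN.
Bearing: edge l_c = 50, r_n = 492 kN; interior l_c = 80, r_n = 531.4 kN; R_n = 492 + 4·531.4 = 2617 kN → 1960 kN.
Block shear: A_gv = 10100, A_nv = 7220, A_nt = 380 mm²; R_n = min(0.6F_uA_nv, 0.6F_yA_gv) + U_bs·F_u·A_nt = 1822 kN → 1370 kN.
Bolt shear governs: 799 kN.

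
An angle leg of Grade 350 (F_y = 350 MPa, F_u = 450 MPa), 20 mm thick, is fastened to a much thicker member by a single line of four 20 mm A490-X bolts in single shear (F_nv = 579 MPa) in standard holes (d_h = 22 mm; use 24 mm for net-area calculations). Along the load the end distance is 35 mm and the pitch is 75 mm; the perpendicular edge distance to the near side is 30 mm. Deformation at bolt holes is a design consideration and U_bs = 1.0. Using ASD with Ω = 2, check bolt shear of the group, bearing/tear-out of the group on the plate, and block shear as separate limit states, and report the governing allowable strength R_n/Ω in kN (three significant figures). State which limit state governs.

Bolt shear: A_b = π·20²/4 = 314.2 mm²; R_n = 579 × 314.2 × 4 × 1 / 1000 = 727.6 kN → 727.6 / 2 = 364 kN.
Bearing: edge l_c = 24, r_n = 259.2 kN; interior l_c = 53, r_n = 432 kN; R_n = 259.2 + 3·432 = 1555 kN → 778 kN.
Block shear: A_gv = 5200, A_nv = 3520, A_nt = 360 mm²; R_n = min(0.6F_uA_nv, 0.6F_yA_gv) + U_bs·F_u·A_nt = 1112 kN → 556 kN.
Bolt shear governs: 364 kN.

364 kN (bolt shear governs)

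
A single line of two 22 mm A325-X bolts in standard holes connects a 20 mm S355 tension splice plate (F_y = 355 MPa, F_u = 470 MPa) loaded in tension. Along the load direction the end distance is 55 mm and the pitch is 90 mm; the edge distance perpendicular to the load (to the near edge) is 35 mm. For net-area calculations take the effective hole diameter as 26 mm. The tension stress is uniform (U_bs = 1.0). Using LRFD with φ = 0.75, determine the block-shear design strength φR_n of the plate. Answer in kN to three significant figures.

603 kN

Shear plane L_v = 55 + 1·90 = 145 mm; A_gv = 145 × 20 = 2900 mm².
A_nv = (145 − 1.5·26) × 20 = 2120 mm².
A_nt = (35 − 0.5·26) × 20 = 440 mm².
0.6 F_u A_nv = 597.8 kN; 0.6 F_y A_gv = 617.7 kN → shear rupture governs the shear term.
R_n = 597.8 + 1.0 × 470 × 440 / 1000 = 804.6 kN.
Design strength φR_n = 0.75 × 804.6 = 603 kN.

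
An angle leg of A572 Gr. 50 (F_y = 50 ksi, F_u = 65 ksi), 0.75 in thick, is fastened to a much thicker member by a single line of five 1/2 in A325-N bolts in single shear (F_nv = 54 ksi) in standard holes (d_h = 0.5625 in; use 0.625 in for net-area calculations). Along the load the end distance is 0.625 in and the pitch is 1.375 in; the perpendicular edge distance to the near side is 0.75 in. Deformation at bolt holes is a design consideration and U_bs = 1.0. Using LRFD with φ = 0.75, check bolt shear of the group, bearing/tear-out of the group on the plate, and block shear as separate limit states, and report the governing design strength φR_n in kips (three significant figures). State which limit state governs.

Bolt shear: A_b = π·0.5²/4 = 0.1963 in²; R_n = 54 × 0.1963 × 5 × 1 = 53.01 kips → 0.75 × 53.01 = 39.8 kips.
Bearing: edge l_c = 0.3438, r_n = 20.11 kips; interior l_c = 0.8125, r_n = 47.53 kips; R_n = 20.11 + 4·47.53 = 210.2 kips → 158 kips.
Block shear: A_gv = 4.594, A_nv = 2.484, A_nt = 0.3281 in²; R_n = min(0.6F_uA_nv, 0.6F_yA_gv) + U_bs·F_u·A_nt = 118.2 kips → 88.7 kips.
Bolt shear governs: 39.8 kips.

39.8 kips (bolt shear governs)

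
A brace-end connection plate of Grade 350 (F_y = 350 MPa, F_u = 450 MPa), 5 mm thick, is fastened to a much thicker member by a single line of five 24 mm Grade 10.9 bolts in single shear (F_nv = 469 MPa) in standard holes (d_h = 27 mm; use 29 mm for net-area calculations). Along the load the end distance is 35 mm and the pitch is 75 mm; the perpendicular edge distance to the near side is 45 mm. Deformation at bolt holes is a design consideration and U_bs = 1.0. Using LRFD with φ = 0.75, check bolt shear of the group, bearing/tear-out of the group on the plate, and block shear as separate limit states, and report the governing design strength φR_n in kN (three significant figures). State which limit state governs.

Bolt shear: A_b = π·24²/4 = 452.4 mm²; R_n = 469 × 452.4 × 5 × 1 / 1000 = 1061 kN → 0.75 × 1061 = 796 kN.
Bearing: edge l_c = 21.5, r_n = 58.05 kN; interior l_c = 48, r_n = 129.6 kN; R_n = 58.05 + 4·129.6 = 576.4 kN → 432 kN.
Block shear: A_gv = 1675, A_nv = 1022, A_nt = 152.5 mm²; R_n = min(0.6F_uA_nv, 0.6F_yA_gv) + U_bs·F_u·A_nt = 344.7 kN → 259 kN.
Block shear governs: 259 kN.

259 kN (block shear governs)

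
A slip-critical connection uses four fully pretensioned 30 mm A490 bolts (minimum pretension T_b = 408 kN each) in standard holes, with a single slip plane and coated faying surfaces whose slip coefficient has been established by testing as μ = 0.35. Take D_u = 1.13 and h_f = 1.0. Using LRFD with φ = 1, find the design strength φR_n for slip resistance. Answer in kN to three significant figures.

645 kN

R_n = μ · D_u · h_f · T_b · n_s · n_b = 0.35 × 1.13 × 1.0 × 408 × 1 × 4 = 645.5 kN.
Design strength φR_n = 1 × 645.5 = 645 kN.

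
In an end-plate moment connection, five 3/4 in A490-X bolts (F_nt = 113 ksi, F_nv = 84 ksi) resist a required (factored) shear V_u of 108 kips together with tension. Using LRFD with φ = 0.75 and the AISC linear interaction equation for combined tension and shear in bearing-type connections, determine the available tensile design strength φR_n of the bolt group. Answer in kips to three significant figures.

98.1 kips

A_b = π·0.75²/4 = 0.4418 in²; f_rv = 108 / (5 × 0.4418) = 48.89 ksi.
F'_nt = 1.3 F_nt − (F_nt / φF_nv) f_rv = 1.3·113 − (113/(0.75·84))·48.89 = 59.2 ksi, capped at F_nt → F'_nt = 59.2 ksi.
R_n = F'_nt · A_b · n = 59.2 × 0.4418 × 5 = 130.8 kips.
Design strength φR_n = 0.75 × 130.8 = 98.1 kips.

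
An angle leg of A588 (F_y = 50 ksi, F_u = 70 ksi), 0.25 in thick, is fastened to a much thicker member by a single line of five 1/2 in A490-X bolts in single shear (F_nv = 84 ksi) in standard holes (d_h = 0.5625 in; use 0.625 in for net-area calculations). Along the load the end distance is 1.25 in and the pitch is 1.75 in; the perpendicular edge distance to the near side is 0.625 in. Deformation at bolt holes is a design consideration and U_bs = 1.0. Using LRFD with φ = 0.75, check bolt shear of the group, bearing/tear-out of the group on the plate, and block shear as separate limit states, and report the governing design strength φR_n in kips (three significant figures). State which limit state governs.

46.9 kips (block shear governs)

Bolt shear: A_b = π·0.5²/4 = 0.1963 in²; R_n = 84 × 0.1963 × 5 × 1 = 82.47 kips → 0.75 × 82.47 = 61.9 kips.
Bearing: edge l_c = 0.9688, r_n = 20.34 kips; interior l_c = 1.188, r_n = 21 kips; R_n = 20.34 + 4·21 = 104.3 kips → 78.3 kips.
Block shear: A_gv = 2.062, A_nv = 1.359, A_nt = 0.07812 in²; R_n = min(0.6F_uA_nv, 0.6F_yA_gv) + U_bs·F_u·A_nt = 62.56 kips → 46.9 kips.
Block shear governs: 46.9 kips.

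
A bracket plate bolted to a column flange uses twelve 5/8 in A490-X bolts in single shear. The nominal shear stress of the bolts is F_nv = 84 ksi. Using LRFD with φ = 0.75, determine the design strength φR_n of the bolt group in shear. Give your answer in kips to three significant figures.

232 kips

A_b = π × 0.625² / 4 = 0.3068 in².
R_n = F_nv · A_b · n · n_s = 84 × 0.3068 × 12 × 1 = 309.3 kips.
Design strength φR_n = 0.75 × 309.3 = 232 kips.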